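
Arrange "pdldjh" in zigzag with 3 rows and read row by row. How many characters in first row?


Zigzag "pdldjh" into 3 rows:
Placing characters:
  'p' => row 0
  'd' => row 1
  'l' => row 2
  'd' => row 1
  'j' => row 0
  'h' => row 1
Rows:
  Row 0: "pj"
  Row 1: "ddh"
  Row 2: "l"
First row length: 2

2


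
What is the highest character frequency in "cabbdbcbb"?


Input: cabbdbcbb
Character counts:
  'a': 1
  'b': 5
  'c': 2
  'd': 1
Maximum frequency: 5

5


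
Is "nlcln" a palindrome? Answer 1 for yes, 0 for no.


Input: nlcln
Reversed: nlcln
  Compare pos 0 ('n') with pos 4 ('n'): match
  Compare pos 1 ('l') with pos 3 ('l'): match
Result: palindrome

1


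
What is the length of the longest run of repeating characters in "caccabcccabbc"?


Input: "caccabcccabbc"
Scanning for longest run:
  Position 1 ('a'): new char, reset run to 1
  Position 2 ('c'): new char, reset run to 1
  Position 3 ('c'): continues run of 'c', length=2
  Position 4 ('a'): new char, reset run to 1
  Position 5 ('b'): new char, reset run to 1
  Position 6 ('c'): new char, reset run to 1
  Position 7 ('c'): continues run of 'c', length=2
  Position 8 ('c'): continues run of 'c', length=3
  Position 9 ('a'): new char, reset run to 1
  Position 10 ('b'): new char, reset run to 1
  Position 11 ('b'): continues run of 'b', length=2
  Position 12 ('c'): new char, reset run to 1
Longest run: 'c' with length 3

3


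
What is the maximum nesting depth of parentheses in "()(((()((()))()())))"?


Input: "()(((()((()))()())))"
Tracking depth:
  Position 0 '(': depth becomes 1
  Position 1 ')': depth becomes 0
  Position 2 '(': depth becomes 1
  Position 3 '(': depth becomes 2
  Position 4 '(': depth becomes 3
  Position 5 '(': depth becomes 4
  Position 6 ')': depth becomes 3
  Position 7 '(': depth becomes 4
  Position 8 '(': depth becomes 5
  Position 9 '(': depth becomes 6
  Position 10 ')': depth becomes 5
  Position 11 ')': depth becomes 4
  Position 12 ')': depth becomes 3
  Position 13 '(': depth becomes 4
  Position 14 ')': depth becomes 3
  Position 15 '(': depth becomes 4
  Position 16 ')': depth becomes 3
  Position 17 ')': depth becomes 2
  Position 18 ')': depth becomes 1
  Position 19 ')': depth becomes 0
Maximum depth reached: 6

6


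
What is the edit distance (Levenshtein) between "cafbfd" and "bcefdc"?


Computing edit distance: "cafbfd" -> "bcefdc"
DP table:
           b    c    e    f    d    c
      0    1    2    3    4    5    6
  c   1    1    1    2    3    4    5
  a   2    2    2    2    3    4    5
  f   3    3    3    3    2    3    4
  b   4    3    4    4    3    3    4
  f   5    4    4    5    4    4    4
  d   6    5    5    5    5    4    5
Edit distance = dp[6][6] = 5

5


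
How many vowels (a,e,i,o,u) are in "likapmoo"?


Input: likapmoo
Checking each character:
  'l' at position 0: consonant
  'i' at position 1: vowel (running total: 1)
  'k' at position 2: consonant
  'a' at position 3: vowel (running total: 2)
  'p' at position 4: consonant
  'm' at position 5: consonant
  'o' at position 6: vowel (running total: 3)
  'o' at position 7: vowel (running total: 4)
Total vowels: 4

4


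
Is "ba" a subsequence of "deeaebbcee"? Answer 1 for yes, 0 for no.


Check if "ba" is a subsequence of "deeaebbcee"
Greedy scan:
  Position 0 ('d'): no match needed
  Position 1 ('e'): no match needed
  Position 2 ('e'): no match needed
  Position 3 ('a'): no match needed
  Position 4 ('e'): no match needed
  Position 5 ('b'): matches sub[0] = 'b'
  Position 6 ('b'): no match needed
  Position 7 ('c'): no match needed
  Position 8 ('e'): no match needed
  Position 9 ('e'): no match needed
Only matched 1/2 characters => not a subsequence

0


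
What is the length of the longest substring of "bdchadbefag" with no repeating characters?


Input: "bdchadbefag"
Sliding window (track last position of each char):
  Position 0 ('b'): window [0,0] length 1 -- new best
  Position 1 ('d'): window [0,1] length 2 -- new best
  Position 2 ('c'): window [0,2] length 3 -- new best
  Position 3 ('h'): window [0,3] length 4 -- new best
  Position 4 ('a'): window [0,4] length 5 -- new best
  Position 5 ('d'): repeat (last at 1), move window start to 2
  Position 5 ('d'): window [2,5] length 4
  Position 6 ('b'): window [2,6] length 5
  Position 7 ('e'): window [2,7] length 6 -- new best
  Position 8 ('f'): window [2,8] length 7 -- new best
  Position 9 ('a'): repeat (last at 4), move window start to 5
  Position 9 ('a'): window [5,9] length 5
  Position 10 ('g'): window [5,10] length 6
Longest substring with no repeats: "chadbef" with length 7

7


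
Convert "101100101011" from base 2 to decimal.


Input: "101100101011" in base 2
Positional expansion:
  Digit '1' (value 1) x 2^11 = 2048
  Digit '0' (value 0) x 2^10 = 0
  Digit '1' (value 1) x 2^9 = 512
  Digit '1' (value 1) x 2^8 = 256
  Digit '0' (value 0) x 2^7 = 0
  Digit '0' (value 0) x 2^6 = 0
  Digit '1' (value 1) x 2^5 = 32
  Digit '0' (value 0) x 2^4 = 0
  Digit '1' (value 1) x 2^3 = 8
  Digit '0' (value 0) x 2^2 = 0
  Digit '1' (value 1) x 2^1 = 2
  Digit '1' (value 1) x 2^0 = 1
Sum = 2859

2859


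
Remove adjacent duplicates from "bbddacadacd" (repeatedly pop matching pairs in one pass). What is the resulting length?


Input: bbddacadacd
Stack-based adjacent duplicate removal:
  Read 'b': push. Stack: b
  Read 'b': matches stack top 'b' => pop. Stack: (empty)
  Read 'd': push. Stack: d
  Read 'd': matches stack top 'd' => pop. Stack: (empty)
  Read 'a': push. Stack: a
  Read 'c': push. Stack: ac
  Read 'a': push. Stack: aca
  Read 'd': push. Stack: acad
  Read 'a': push. Stack: acada
  Read 'c': push. Stack: acadac
  Read 'd': push. Stack: acadacd
Final stack: "acadacd" (length 7)

7


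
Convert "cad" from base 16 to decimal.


Input: "cad" in base 16
Positional expansion:
  Digit 'c' (value 12) x 16^2 = 3072
  Digit 'a' (value 10) x 16^1 = 160
  Digit 'd' (value 13) x 16^0 = 13
Sum = 3245

3245


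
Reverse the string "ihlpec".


Input: ihlpec
Reading characters right to left:
  Position 5: 'c'
  Position 4: 'e'
  Position 3: 'p'
  Position 2: 'l'
  Position 1: 'h'
  Position 0: 'i'
Reversed: ceplhi

ceplhi


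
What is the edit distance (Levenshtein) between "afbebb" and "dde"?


Computing edit distance: "afbebb" -> "dde"
DP table:
           d    d    e
      0    1    2    3
  a   1    1    2    3
  f   2    2    2    3
  b   3    3    3    3
  e   4    4    4    3
  b   5    5    5    4
  b   6    6    6    5
Edit distance = dp[6][3] = 5

5


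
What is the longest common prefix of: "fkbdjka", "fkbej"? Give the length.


Words: fkbdjka, fkbej
  Position 0: all 'f' => match
  Position 1: all 'k' => match
  Position 2: all 'b' => match
  Position 3: ('d', 'e') => mismatch, stop
LCP = "fkb" (length 3)

3


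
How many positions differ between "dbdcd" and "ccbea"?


Comparing "dbdcd" and "ccbea" position by position:
  Position 0: 'd' vs 'c' => DIFFER
  Position 1: 'b' vs 'c' => DIFFER
  Position 2: 'd' vs 'b' => DIFFER
  Position 3: 'c' vs 'e' => DIFFER
  Position 4: 'd' vs 'a' => DIFFER
Positions that differ: 5

5


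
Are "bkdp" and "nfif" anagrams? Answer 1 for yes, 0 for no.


Strings: "bkdp", "nfif"
Sorted first:  bdkp
Sorted second: ffin
Differ at position 0: 'b' vs 'f' => not anagrams

0


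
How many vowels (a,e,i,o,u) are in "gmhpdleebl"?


Input: gmhpdleebl
Checking each character:
  'g' at position 0: consonant
  'm' at position 1: consonant
  'h' at position 2: consonant
  'p' at position 3: consonant
  'd' at position 4: consonant
  'l' at position 5: consonant
  'e' at position 6: vowel (running total: 1)
  'e' at position 7: vowel (running total: 2)
  'b' at position 8: consonant
  'l' at position 9: consonant
Total vowels: 2

2


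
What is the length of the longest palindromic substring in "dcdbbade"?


Input: "dcdbbade"
Checking substrings for palindromes:
  [0:3] "dcd" (len 3) => palindrome
  [3:5] "bb" (len 2) => palindrome
Longest palindromic substring: "dcd" with length 3

3


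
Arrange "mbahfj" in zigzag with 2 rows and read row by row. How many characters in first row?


Zigzag "mbahfj" into 2 rows:
Placing characters:
  'm' => row 0
  'b' => row 1
  'a' => row 0
  'h' => row 1
  'f' => row 0
  'j' => row 1
Rows:
  Row 0: "maf"
  Row 1: "bhj"
First row length: 3

3


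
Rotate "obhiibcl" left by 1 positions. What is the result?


Input: "obhiibcl", rotate left by 1
First 1 characters: "o"
Remaining characters: "bhiibcl"
Concatenate remaining + first: "bhiibcl" + "o" = "bhiibclo"

bhiibclo


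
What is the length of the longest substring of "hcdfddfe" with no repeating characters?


Input: "hcdfddfe"
Sliding window (track last position of each char):
  Position 0 ('h'): window [0,0] length 1 -- new best
  Position 1 ('c'): window [0,1] length 2 -- new best
  Position 2 ('d'): window [0,2] length 3 -- new best
  Position 3 ('f'): window [0,3] length 4 -- new best
  Position 4 ('d'): repeat (last at 2), move window start to 3
  Position 4 ('d'): window [3,4] length 2
  Position 5 ('d'): repeat (last at 4), move window start to 5
  Position 5 ('d'): window [5,5] length 1
  Position 6 ('f'): window [5,6] length 2
  Position 7 ('e'): window [5,7] length 3
Longest substring with no repeats: "hcdf" with length 4

4


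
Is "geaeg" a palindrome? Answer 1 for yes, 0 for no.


Input: geaeg
Reversed: geaeg
  Compare pos 0 ('g') with pos 4 ('g'): match
  Compare pos 1 ('e') with pos 3 ('e'): match
Result: palindrome

1


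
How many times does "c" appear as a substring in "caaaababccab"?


Searching for "c" in "caaaababccab"
Scanning each position:
  Position 0: "c" => MATCH
  Position 1: "a" => no
  Position 2: "a" => no
  Position 3: "a" => no
  Position 4: "a" => no
  Position 5: "b" => no
  Position 6: "a" => no
  Position 7: "b" => no
  Position 8: "c" => MATCH
  Position 9: "c" => MATCH
  Position 10: "a" => no
  Position 11: "b" => no
Total occurrences: 3

3


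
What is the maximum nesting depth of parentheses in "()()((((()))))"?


Input: "()()((((()))))"
Tracking depth:
  Position 0 '(': depth becomes 1
  Position 1 ')': depth becomes 0
  Position 2 '(': depth becomes 1
  Position 3 ')': depth becomes 0
  Position 4 '(': depth becomes 1
  Position 5 '(': depth becomes 2
  Position 6 '(': depth becomes 3
  Position 7 '(': depth becomes 4
  Position 8 '(': depth becomes 5
  Position 9 ')': depth becomes 4
  Position 10 ')': depth becomes 3
  Position 11 ')': depth becomes 2
  Position 12 ')': depth becomes 1
  Position 13 ')': depth becomes 0
Maximum depth reached: 5

5


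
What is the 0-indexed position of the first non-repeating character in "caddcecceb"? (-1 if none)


Input: caddcecceb
Character frequencies:
  'a': 1
  'b': 1
  'c': 4
  'd': 2
  'e': 2
Scanning left to right for freq == 1:
  Position 0 ('c'): freq=4, skip
  Position 1 ('a'): unique! => answer = 1

1


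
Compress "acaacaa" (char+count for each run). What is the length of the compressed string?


Input: acaacaa
Runs:
  'a' x 1 => "a1"
  'c' x 1 => "c1"
  'a' x 2 => "a2"
  'c' x 1 => "c1"
  'a' x 2 => "a2"
Compressed: "a1c1a2c1a2"
Compressed length: 10

10


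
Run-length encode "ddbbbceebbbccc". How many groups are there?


Input: ddbbbceebbbccc
Scanning for consecutive runs:
  Group 1: 'd' x 2 (positions 0-1)
  Group 2: 'b' x 3 (positions 2-4)
  Group 3: 'c' x 1 (positions 5-5)
  Group 4: 'e' x 2 (positions 6-7)
  Group 5: 'b' x 3 (positions 8-10)
  Group 6: 'c' x 3 (positions 11-13)
Total groups: 6

6


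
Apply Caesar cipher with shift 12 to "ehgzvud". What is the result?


Caesar cipher: shift "ehgzvud" by 12
  'e' (pos 4) + 12 = pos 16 = 'q'
  'h' (pos 7) + 12 = pos 19 = 't'
  'g' (pos 6) + 12 = pos 18 = 's'
  'z' (pos 25) + 12 = pos 11 = 'l'
  'v' (pos 21) + 12 = pos 7 = 'h'
  'u' (pos 20) + 12 = pos 6 = 'g'
  'd' (pos 3) + 12 = pos 15 = 'p'
Result: qtslhgp

qtslhgp


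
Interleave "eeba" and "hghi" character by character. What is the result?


Interleaving "eeba" and "hghi":
  Position 0: 'e' from first, 'h' from second => "eh"
  Position 1: 'e' from first, 'g' from second => "eg"
  Position 2: 'b' from first, 'h' from second => "bh"
  Position 3: 'a' from first, 'i' from second => "ai"
Result: ehegbhai

ehegbhai


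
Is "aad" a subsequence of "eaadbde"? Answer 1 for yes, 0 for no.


Check if "aad" is a subsequence of "eaadbde"
Greedy scan:
  Position 0 ('e'): no match needed
  Position 1 ('a'): matches sub[0] = 'a'
  Position 2 ('a'): matches sub[1] = 'a'
  Position 3 ('d'): matches sub[2] = 'd'
  Position 4 ('b'): no match needed
  Position 5 ('d'): no match needed
  Position 6 ('e'): no match needed
All 3 characters matched => is a subsequence

1


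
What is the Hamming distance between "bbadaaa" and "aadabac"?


Comparing "bbadaaa" and "aadabac" position by position:
  Position 0: 'b' vs 'a' => differ
  Position 1: 'b' vs 'a' => differ
  Position 2: 'a' vs 'd' => differ
  Position 3: 'd' vs 'a' => differ
  Position 4: 'a' vs 'b' => differ
  Position 5: 'a' vs 'a' => same
  Position 6: 'a' vs 'c' => differ
Total differences (Hamming distance): 6

6


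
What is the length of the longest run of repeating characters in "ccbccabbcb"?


Input: "ccbccabbcb"
Scanning for longest run:
  Position 1 ('c'): continues run of 'c', length=2
  Position 2 ('b'): new char, reset run to 1
  Position 3 ('c'): new char, reset run to 1
  Position 4 ('c'): continues run of 'c', length=2
  Position 5 ('a'): new char, reset run to 1
  Position 6 ('b'): new char, reset run to 1
  Position 7 ('b'): continues run of 'b', length=2
  Position 8 ('c'): new char, reset run to 1
  Position 9 ('b'): new char, reset run to 1
Longest run: 'c' with length 2

2


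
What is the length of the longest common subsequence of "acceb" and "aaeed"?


LCS of "acceb" and "aaeed"
DP table:
           a    a    e    e    d
      0    0    0    0    0    0
  a   0    1    1    1    1    1
  c   0    1    1    1    1    1
  c   0    1    1    1    1    1
  e   0    1    1    2    2    2
  b   0    1    1    2    2    2
LCS length = dp[5][5] = 2

2


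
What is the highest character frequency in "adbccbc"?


Input: adbccbc
Character counts:
  'a': 1
  'b': 2
  'c': 3
  'd': 1
Maximum frequency: 3

3


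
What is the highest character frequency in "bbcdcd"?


Input: bbcdcd
Character counts:
  'b': 2
  'c': 2
  'd': 2
Maximum frequency: 2

2


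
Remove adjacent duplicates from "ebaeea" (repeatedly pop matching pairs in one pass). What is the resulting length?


Input: ebaeea
Stack-based adjacent duplicate removal:
  Read 'e': push. Stack: e
  Read 'b': push. Stack: eb
  Read 'a': push. Stack: eba
  Read 'e': push. Stack: ebae
  Read 'e': matches stack top 'e' => pop. Stack: eba
  Read 'a': matches stack top 'a' => pop. Stack: eb
Final stack: "eb" (length 2)

2


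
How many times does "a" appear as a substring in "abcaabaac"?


Searching for "a" in "abcaabaac"
Scanning each position:
  Position 0: "a" => MATCH
  Position 1: "b" => no
  Position 2: "c" => no
  Position 3: "a" => MATCH
  Position 4: "a" => MATCH
  Position 5: "b" => no
  Position 6: "a" => MATCH
  Position 7: "a" => MATCH
  Position 8: "c" => no
Total occurrences: 5

5


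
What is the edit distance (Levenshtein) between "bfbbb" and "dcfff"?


Computing edit distance: "bfbbb" -> "dcfff"
DP table:
           d    c    f    f    f
      0    1    2    3    4    5
  b   1    1    2    3    4    5
  f   2    2    2    2    3    4
  b   3    3    3    3    3    4
  b   4    4    4    4    4    4
  b   5    5    5    5    5    5
Edit distance = dp[5][5] = 5

5


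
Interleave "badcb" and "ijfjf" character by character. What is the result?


Interleaving "badcb" and "ijfjf":
  Position 0: 'b' from first, 'i' from second => "bi"
  Position 1: 'a' from first, 'j' from second => "aj"
  Position 2: 'd' from first, 'f' from second => "df"
  Position 3: 'c' from first, 'j' from second => "cj"
  Position 4: 'b' from first, 'f' from second => "bf"
Result: biajdfcjbf

biajdfcjbf


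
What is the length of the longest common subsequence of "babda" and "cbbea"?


LCS of "babda" and "cbbea"
DP table:
           c    b    b    e    a
      0    0    0    0    0    0
  b   0    0    1    1    1    1
  a   0    0    1    1    1    2
  b   0    0    1    2    2    2
  d   0    0    1    2    2    2
  a   0    0    1    2    2    3
LCS length = dp[5][5] = 3

3


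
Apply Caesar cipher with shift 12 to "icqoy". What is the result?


Caesar cipher: shift "icqoy" by 12
  'i' (pos 8) + 12 = pos 20 = 'u'
  'c' (pos 2) + 12 = pos 14 = 'o'
  'q' (pos 16) + 12 = pos 2 = 'c'
  'o' (pos 14) + 12 = pos 0 = 'a'
  'y' (pos 24) + 12 = pos 10 = 'k'
Result: uocak

uocak


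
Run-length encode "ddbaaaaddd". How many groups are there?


Input: ddbaaaaddd
Scanning for consecutive runs:
  Group 1: 'd' x 2 (positions 0-1)
  Group 2: 'b' x 1 (positions 2-2)
  Group 3: 'a' x 4 (positions 3-6)
  Group 4: 'd' x 3 (positions 7-9)
Total groups: 4

4


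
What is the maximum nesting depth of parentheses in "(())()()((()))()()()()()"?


Input: "(())()()((()))()()()()()"
Tracking depth:
  Position 0 '(': depth becomes 1
  Position 1 '(': depth becomes 2
  Position 2 ')': depth becomes 1
  Position 3 ')': depth becomes 0
  Position 4 '(': depth becomes 1
  Position 5 ')': depth becomes 0
  Position 6 '(': depth becomes 1
  Position 7 ')': depth becomes 0
  Position 8 '(': depth becomes 1
  Position 9 '(': depth becomes 2
  Position 10 '(': depth becomes 3
  Position 11 ')': depth becomes 2
  Position 12 ')': depth becomes 1
  Position 13 ')': depth becomes 0
  Position 14 '(': depth becomes 1
  Position 15 ')': depth becomes 0
  Position 16 '(': depth becomes 1
  Position 17 ')': depth becomes 0
  Position 18 '(': depth becomes 1
  Position 19 ')': depth becomes 0
  Position 20 '(': depth becomes 1
  Position 21 ')': depth becomes 0
  Position 22 '(': depth becomes 1
  Position 23 ')': depth becomes 0
Maximum depth reached: 3

3


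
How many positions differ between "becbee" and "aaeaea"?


Comparing "becbee" and "aaeaea" position by position:
  Position 0: 'b' vs 'a' => DIFFER
  Position 1: 'e' vs 'a' => DIFFER
  Position 2: 'c' vs 'e' => DIFFER
  Position 3: 'b' vs 'a' => DIFFER
  Position 4: 'e' vs 'e' => same
  Position 5: 'e' vs 'a' => DIFFER
Positions that differ: 5

5


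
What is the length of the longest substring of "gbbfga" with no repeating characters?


Input: "gbbfga"
Sliding window (track last position of each char):
  Position 0 ('g'): window [0,0] length 1 -- new best
  Position 1 ('b'): window [0,1] length 2 -- new best
  Position 2 ('b'): repeat (last at 1), move window start to 2
  Position 2 ('b'): window [2,2] length 1
  Position 3 ('f'): window [2,3] length 2
  Position 4 ('g'): window [2,4] length 3 -- new best
  Position 5 ('a'): window [2,5] length 4 -- new best
Longest substring with no repeats: "bfga" with length 4

4


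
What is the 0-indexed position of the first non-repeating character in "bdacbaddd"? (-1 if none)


Input: bdacbaddd
Character frequencies:
  'a': 2
  'b': 2
  'c': 1
  'd': 4
Scanning left to right for freq == 1:
  Position 0 ('b'): freq=2, skip
  Position 1 ('d'): freq=4, skip
  Position 2 ('a'): freq=2, skip
  Position 3 ('c'): unique! => answer = 3

3


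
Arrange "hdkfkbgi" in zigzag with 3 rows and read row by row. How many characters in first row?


Zigzag "hdkfkbgi" into 3 rows:
Placing characters:
  'h' => row 0
  'd' => row 1
  'k' => row 2
  'f' => row 1
  'k' => row 0
  'b' => row 1
  'g' => row 2
  'i' => row 1
Rows:
  Row 0: "hk"
  Row 1: "dfbi"
  Row 2: "kg"
First row length: 2

2


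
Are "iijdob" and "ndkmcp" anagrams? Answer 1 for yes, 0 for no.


Strings: "iijdob", "ndkmcp"
Sorted first:  bdiijo
Sorted second: cdkmnp
Differ at position 0: 'b' vs 'c' => not anagrams

0


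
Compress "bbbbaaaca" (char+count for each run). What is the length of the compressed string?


Input: bbbbaaaca
Runs:
  'b' x 4 => "b4"
  'a' x 3 => "a3"
  'c' x 1 => "c1"
  'a' x 1 => "a1"
Compressed: "b4a3c1a1"
Compressed length: 8

8


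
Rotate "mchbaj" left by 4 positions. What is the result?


Input: "mchbaj", rotate left by 4
First 4 characters: "mchb"
Remaining characters: "aj"
Concatenate remaining + first: "aj" + "mchb" = "ajmchb"

ajmchb


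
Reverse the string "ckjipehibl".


Input: ckjipehibl
Reading characters right to left:
  Position 9: 'l'
  Position 8: 'b'
  Position 7: 'i'
  Position 6: 'h'
  Position 5: 'e'
  Position 4: 'p'
  Position 3: 'i'
  Position 2: 'j'
  Position 1: 'k'
  Position 0: 'c'
Reversed: lbihepijkc

lbihepijkc


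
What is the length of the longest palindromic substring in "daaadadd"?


Input: "daaadadd"
Checking substrings for palindromes:
  [0:5] "daaad" (len 5) => palindrome
  [1:4] "aaa" (len 3) => palindrome
  [3:6] "ada" (len 3) => palindrome
  [4:7] "dad" (len 3) => palindrome
  [1:3] "aa" (len 2) => palindrome
  [2:4] "aa" (len 2) => palindrome
Longest palindromic substring: "daaad" with length 5

5


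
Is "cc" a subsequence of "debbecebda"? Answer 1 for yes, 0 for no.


Check if "cc" is a subsequence of "debbecebda"
Greedy scan:
  Position 0 ('d'): no match needed
  Position 1 ('e'): no match needed
  Position 2 ('b'): no match needed
  Position 3 ('b'): no match needed
  Position 4 ('e'): no match needed
  Position 5 ('c'): matches sub[0] = 'c'
  Position 6 ('e'): no match needed
  Position 7 ('b'): no match needed
  Position 8 ('d'): no match needed
  Position 9 ('a'): no match needed
Only matched 1/2 characters => not a subsequence

0


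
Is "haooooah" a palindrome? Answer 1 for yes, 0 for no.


Input: haooooah
Reversed: haooooah
  Compare pos 0 ('h') with pos 7 ('h'): match
  Compare pos 1 ('a') with pos 6 ('a'): match
  Compare pos 2 ('o') with pos 5 ('o'): match
  Compare pos 3 ('o') with pos 4 ('o'): match
Result: palindrome

1


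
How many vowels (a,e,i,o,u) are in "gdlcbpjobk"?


Input: gdlcbpjobk
Checking each character:
  'g' at position 0: consonant
  'd' at position 1: consonant
  'l' at position 2: consonant
  'c' at position 3: consonant
  'b' at position 4: consonant
  'p' at position 5: consonant
  'j' at position 6: consonant
  'o' at position 7: vowel (running total: 1)
  'b' at position 8: consonant
  'k' at position 9: consonant
Total vowels: 1

1


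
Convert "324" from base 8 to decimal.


Input: "324" in base 8
Positional expansion:
  Digit '3' (value 3) x 8^2 = 192
  Digit '2' (value 2) x 8^1 = 16
  Digit '4' (value 4) x 8^0 = 4
Sum = 212

212


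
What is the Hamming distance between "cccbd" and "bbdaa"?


Comparing "cccbd" and "bbdaa" position by position:
  Position 0: 'c' vs 'b' => differ
  Position 1: 'c' vs 'b' => differ
  Position 2: 'c' vs 'd' => differ
  Position 3: 'b' vs 'a' => differ
  Position 4: 'd' vs 'a' => differ
Total differences (Hamming distance): 5

5


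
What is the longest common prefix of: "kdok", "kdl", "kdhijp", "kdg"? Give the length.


Words: kdok, kdl, kdhijp, kdg
  Position 0: all 'k' => match
  Position 1: all 'd' => match
  Position 2: ('o', 'l', 'h', 'g') => mismatch, stop
LCP = "kd" (length 2)

2


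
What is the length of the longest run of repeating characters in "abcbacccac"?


Input: "abcbacccac"
Scanning for longest run:
  Position 1 ('b'): new char, reset run to 1
  Position 2 ('c'): new char, reset run to 1
  Position 3 ('b'): new char, reset run to 1
  Position 4 ('a'): new char, reset run to 1
  Position 5 ('c'): new char, reset run to 1
  Position 6 ('c'): continues run of 'c', length=2
  Position 7 ('c'): continues run of 'c', length=3
  Position 8 ('a'): new char, reset run to 1
  Position 9 ('c'): new char, reset run to 1
Longest run: 'c' with length 3

3


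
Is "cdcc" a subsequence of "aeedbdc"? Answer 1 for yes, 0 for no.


Check if "cdcc" is a subsequence of "aeedbdc"
Greedy scan:
  Position 0 ('a'): no match needed
  Position 1 ('e'): no match needed
  Position 2 ('e'): no match needed
  Position 3 ('d'): no match needed
  Position 4 ('b'): no match needed
  Position 5 ('d'): no match needed
  Position 6 ('c'): matches sub[0] = 'c'
Only matched 1/4 characters => not a subsequence

0


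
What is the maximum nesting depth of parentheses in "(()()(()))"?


Input: "(()()(()))"
Tracking depth:
  Position 0 '(': depth becomes 1
  Position 1 '(': depth becomes 2
  Position 2 ')': depth becomes 1
  Position 3 '(': depth becomes 2
  Position 4 ')': depth becomes 1
  Position 5 '(': depth becomes 2
  Position 6 '(': depth becomes 3
  Position 7 ')': depth becomes 2
  Position 8 ')': depth becomes 1
  Position 9 ')': depth becomes 0
Maximum depth reached: 3

3


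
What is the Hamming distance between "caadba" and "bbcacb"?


Comparing "caadba" and "bbcacb" position by position:
  Position 0: 'c' vs 'b' => differ
  Position 1: 'a' vs 'b' => differ
  Position 2: 'a' vs 'c' => differ
  Position 3: 'd' vs 'a' => differ
  Position 4: 'b' vs 'c' => differ
  Position 5: 'a' vs 'b' => differ
Total differences (Hamming distance): 6

6


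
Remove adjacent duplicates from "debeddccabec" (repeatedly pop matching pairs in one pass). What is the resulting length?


Input: debeddccabec
Stack-based adjacent duplicate removal:
  Read 'd': push. Stack: d
  Read 'e': push. Stack: de
  Read 'b': push. Stack: deb
  Read 'e': push. Stack: debe
  Read 'd': push. Stack: debed
  Read 'd': matches stack top 'd' => pop. Stack: debe
  Read 'c': push. Stack: debec
  Read 'c': matches stack top 'c' => pop. Stack: debe
  Read 'a': push. Stack: debea
  Read 'b': push. Stack: debeab
  Read 'e': push. Stack: debeabe
  Read 'c': push. Stack: debeabec
Final stack: "debeabec" (length 8)

8


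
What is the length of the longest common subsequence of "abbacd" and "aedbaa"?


LCS of "abbacd" and "aedbaa"
DP table:
           a    e    d    b    a    a
      0    0    0    0    0    0    0
  a   0    1    1    1    1    1    1
  b   0    1    1    1    2    2    2
  b   0    1    1    1    2    2    2
  a   0    1    1    1    2    3    3
  c   0    1    1    1    2    3    3
  d   0    1    1    2    2    3    3
LCS length = dp[6][6] = 3

3


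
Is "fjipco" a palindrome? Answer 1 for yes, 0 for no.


Input: fjipco
Reversed: ocpijf
  Compare pos 0 ('f') with pos 5 ('o'): MISMATCH
  Compare pos 1 ('j') with pos 4 ('c'): MISMATCH
  Compare pos 2 ('i') with pos 3 ('p'): MISMATCH
Result: not a palindrome

0


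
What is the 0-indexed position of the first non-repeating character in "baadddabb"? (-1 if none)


Input: baadddabb
Character frequencies:
  'a': 3
  'b': 3
  'd': 3
Scanning left to right for freq == 1:
  Position 0 ('b'): freq=3, skip
  Position 1 ('a'): freq=3, skip
  Position 2 ('a'): freq=3, skip
  Position 3 ('d'): freq=3, skip
  Position 4 ('d'): freq=3, skip
  Position 5 ('d'): freq=3, skip
  Position 6 ('a'): freq=3, skip
  Position 7 ('b'): freq=3, skip
  Position 8 ('b'): freq=3, skip
  No unique character found => answer = -1

-1


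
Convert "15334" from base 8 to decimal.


Input: "15334" in base 8
Positional expansion:
  Digit '1' (value 1) x 8^4 = 4096
  Digit '5' (value 5) x 8^3 = 2560
  Digit '3' (value 3) x 8^2 = 192
  Digit '3' (value 3) x 8^1 = 24
  Digit '4' (value 4) x 8^0 = 4
Sum = 6876

6876


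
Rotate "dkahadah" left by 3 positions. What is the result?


Input: "dkahadah", rotate left by 3
First 3 characters: "dka"
Remaining characters: "hadah"
Concatenate remaining + first: "hadah" + "dka" = "hadahdka"

hadahdka


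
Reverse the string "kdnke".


Input: kdnke
Reading characters right to left:
  Position 4: 'e'
  Position 3: 'k'
  Position 2: 'n'
  Position 1: 'd'
  Position 0: 'k'
Reversed: ekndk

ekndk


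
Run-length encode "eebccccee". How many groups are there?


Input: eebccccee
Scanning for consecutive runs:
  Group 1: 'e' x 2 (positions 0-1)
  Group 2: 'b' x 1 (positions 2-2)
  Group 3: 'c' x 4 (positions 3-6)
  Group 4: 'e' x 2 (positions 7-8)
Total groups: 4

4


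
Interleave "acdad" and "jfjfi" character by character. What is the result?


Interleaving "acdad" and "jfjfi":
  Position 0: 'a' from first, 'j' from second => "aj"
  Position 1: 'c' from first, 'f' from second => "cf"
  Position 2: 'd' from first, 'j' from second => "dj"
  Position 3: 'a' from first, 'f' from second => "af"
  Position 4: 'd' from first, 'i' from second => "di"
Result: ajcfdjafdi

ajcfdjafdi


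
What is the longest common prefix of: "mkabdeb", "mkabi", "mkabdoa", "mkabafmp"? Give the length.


Words: mkabdeb, mkabi, mkabdoa, mkabafmp
  Position 0: all 'm' => match
  Position 1: all 'k' => match
  Position 2: all 'a' => match
  Position 3: all 'b' => match
  Position 4: ('d', 'i', 'd', 'a') => mismatch, stop
LCP = "mkab" (length 4)

4


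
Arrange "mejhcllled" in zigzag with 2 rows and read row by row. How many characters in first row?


Zigzag "mejhcllled" into 2 rows:
Placing characters:
  'm' => row 0
  'e' => row 1
  'j' => row 0
  'h' => row 1
  'c' => row 0
  'l' => row 1
  'l' => row 0
  'l' => row 1
  'e' => row 0
  'd' => row 1
Rows:
  Row 0: "mjcle"
  Row 1: "ehlld"
First row length: 5

5


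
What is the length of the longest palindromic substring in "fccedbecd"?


Input: "fccedbecd"
Checking substrings for palindromes:
  [1:3] "cc" (len 2) => palindrome
Longest palindromic substring: "cc" with length 2

2


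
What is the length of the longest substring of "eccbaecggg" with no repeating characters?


Input: "eccbaecggg"
Sliding window (track last position of each char):
  Position 0 ('e'): window [0,0] length 1 -- new best
  Position 1 ('c'): window [0,1] length 2 -- new best
  Position 2 ('c'): repeat (last at 1), move window start to 2
  Position 2 ('c'): window [2,2] length 1
  Position 3 ('b'): window [2,3] length 2
  Position 4 ('a'): window [2,4] length 3 -- new best
  Position 5 ('e'): window [2,5] length 4 -- new best
  Position 6 ('c'): repeat (last at 2), move window start to 3
  Position 6 ('c'): window [3,6] length 4
  Position 7 ('g'): window [3,7] length 5 -- new best
  Position 8 ('g'): repeat (last at 7), move window start to 8
  Position 8 ('g'): window [8,8] length 1
  Position 9 ('g'): repeat (last at 8), move window start to 9
  Position 9 ('g'): window [9,9] length 1
Longest substring with no repeats: "baecg" with length 5

5


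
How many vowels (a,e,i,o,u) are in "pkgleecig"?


Input: pkgleecig
Checking each character:
  'p' at position 0: consonant
  'k' at position 1: consonant
  'g' at position 2: consonant
  'l' at position 3: consonant
  'e' at position 4: vowel (running total: 1)
  'e' at position 5: vowel (running total: 2)
  'c' at position 6: consonant
  'i' at position 7: vowel (running total: 3)
  'g' at position 8: consonant
Total vowels: 3

3


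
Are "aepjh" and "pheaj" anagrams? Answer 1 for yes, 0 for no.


Strings: "aepjh", "pheaj"
Sorted first:  aehjp
Sorted second: aehjp
Sorted forms match => anagrams

1


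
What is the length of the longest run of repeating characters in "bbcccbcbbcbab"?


Input: "bbcccbcbbcbab"
Scanning for longest run:
  Position 1 ('b'): continues run of 'b', length=2
  Position 2 ('c'): new char, reset run to 1
  Position 3 ('c'): continues run of 'c', length=2
  Position 4 ('c'): continues run of 'c', length=3
  Position 5 ('b'): new char, reset run to 1
  Position 6 ('c'): new char, reset run to 1
  Position 7 ('b'): new char, reset run to 1
  Position 8 ('b'): continues run of 'b', length=2
  Position 9 ('c'): new char, reset run to 1
  Position 10 ('b'): new char, reset run to 1
  Position 11 ('a'): new char, reset run to 1
  Position 12 ('b'): new char, reset run to 1
Longest run: 'c' with length 3

3


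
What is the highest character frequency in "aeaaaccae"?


Input: aeaaaccae
Character counts:
  'a': 5
  'c': 2
  'e': 2
Maximum frequency: 5

5


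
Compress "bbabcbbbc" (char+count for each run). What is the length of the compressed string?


Input: bbabcbbbc
Runs:
  'b' x 2 => "b2"
  'a' x 1 => "a1"
  'b' x 1 => "b1"
  'c' x 1 => "c1"
  'b' x 3 => "b3"
  'c' x 1 => "c1"
Compressed: "b2a1b1c1b3c1"
Compressed length: 12

12


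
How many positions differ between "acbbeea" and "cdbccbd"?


Comparing "acbbeea" and "cdbccbd" position by position:
  Position 0: 'a' vs 'c' => DIFFER
  Position 1: 'c' vs 'd' => DIFFER
  Position 2: 'b' vs 'b' => same
  Position 3: 'b' vs 'c' => DIFFER
  Position 4: 'e' vs 'c' => DIFFER
  Position 5: 'e' vs 'b' => DIFFER
  Position 6: 'a' vs 'd' => DIFFER
Positions that differ: 6

6


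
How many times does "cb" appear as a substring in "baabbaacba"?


Searching for "cb" in "baabbaacba"
Scanning each position:
  Position 0: "ba" => no
  Position 1: "aa" => no
  Position 2: "ab" => no
  Position 3: "bb" => no
  Position 4: "ba" => no
  Position 5: "aa" => no
  Position 6: "ac" => no
  Position 7: "cb" => MATCH
  Position 8: "ba" => no
Total occurrences: 1

1


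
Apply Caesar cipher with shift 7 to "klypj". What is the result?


Caesar cipher: shift "klypj" by 7
  'k' (pos 10) + 7 = pos 17 = 'r'
  'l' (pos 11) + 7 = pos 18 = 's'
  'y' (pos 24) + 7 = pos 5 = 'f'
  'p' (pos 15) + 7 = pos 22 = 'w'
  'j' (pos 9) + 7 = pos 16 = 'q'
Result: rsfwq

rsfwq


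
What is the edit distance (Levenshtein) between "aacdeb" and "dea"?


Computing edit distance: "aacdeb" -> "dea"
DP table:
           d    e    a
      0    1    2    3
  a   1    1    2    2
  a   2    2    2    2
  c   3    3    3    3
  d   4    3    4    4
  e   5    4    3    4
  b   6    5    4    4
Edit distance = dp[6][3] = 4

4


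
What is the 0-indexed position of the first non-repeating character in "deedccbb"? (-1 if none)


Input: deedccbb
Character frequencies:
  'b': 2
  'c': 2
  'd': 2
  'e': 2
Scanning left to right for freq == 1:
  Position 0 ('d'): freq=2, skip
  Position 1 ('e'): freq=2, skip
  Position 2 ('e'): freq=2, skip
  Position 3 ('d'): freq=2, skip
  Position 4 ('c'): freq=2, skip
  Position 5 ('c'): freq=2, skip
  Position 6 ('b'): freq=2, skip
  Position 7 ('b'): freq=2, skip
  No unique character found => answer = -1

-1


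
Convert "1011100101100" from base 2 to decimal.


Input: "1011100101100" in base 2
Positional expansion:
  Digit '1' (value 1) x 2^12 = 4096
  Digit '0' (value 0) x 2^11 = 0
  Digit '1' (value 1) x 2^10 = 1024
  Digit '1' (value 1) x 2^9 = 512
  Digit '1' (value 1) x 2^8 = 256
  Digit '0' (value 0) x 2^7 = 0
  Digit '0' (value 0) x 2^6 = 0
  Digit '1' (value 1) x 2^5 = 32
  Digit '0' (value 0) x 2^4 = 0
  Digit '1' (value 1) x 2^3 = 8
  Digit '1' (value 1) x 2^2 = 4
  Digit '0' (value 0) x 2^1 = 0
  Digit '0' (value 0) x 2^0 = 0
Sum = 5932

5932


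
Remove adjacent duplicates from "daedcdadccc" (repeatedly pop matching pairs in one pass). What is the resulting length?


Input: daedcdadccc
Stack-based adjacent duplicate removal:
  Read 'd': push. Stack: d
  Read 'a': push. Stack: da
  Read 'e': push. Stack: dae
  Read 'd': push. Stack: daed
  Read 'c': push. Stack: daedc
  Read 'd': push. Stack: daedcd
  Read 'a': push. Stack: daedcda
  Read 'd': push. Stack: daedcdad
  Read 'c': push. Stack: daedcdadc
  Read 'c': matches stack top 'c' => pop. Stack: daedcdad
  Read 'c': push. Stack: daedcdadc
Final stack: "daedcdadc" (length 9)

9


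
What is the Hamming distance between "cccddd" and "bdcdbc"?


Comparing "cccddd" and "bdcdbc" position by position:
  Position 0: 'c' vs 'b' => differ
  Position 1: 'c' vs 'd' => differ
  Position 2: 'c' vs 'c' => same
  Position 3: 'd' vs 'd' => same
  Position 4: 'd' vs 'b' => differ
  Position 5: 'd' vs 'c' => differ
Total differences (Hamming distance): 4

4


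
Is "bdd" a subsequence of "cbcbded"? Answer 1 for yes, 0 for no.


Check if "bdd" is a subsequence of "cbcbded"
Greedy scan:
  Position 0 ('c'): no match needed
  Position 1 ('b'): matches sub[0] = 'b'
  Position 2 ('c'): no match needed
  Position 3 ('b'): no match needed
  Position 4 ('d'): matches sub[1] = 'd'
  Position 5 ('e'): no match needed
  Position 6 ('d'): matches sub[2] = 'd'
All 3 characters matched => is a subsequence

1


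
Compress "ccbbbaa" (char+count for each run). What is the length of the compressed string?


Input: ccbbbaa
Runs:
  'c' x 2 => "c2"
  'b' x 3 => "b3"
  'a' x 2 => "a2"
Compressed: "c2b3a2"
Compressed length: 6

6


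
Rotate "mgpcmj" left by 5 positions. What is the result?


Input: "mgpcmj", rotate left by 5
First 5 characters: "mgpcm"
Remaining characters: "j"
Concatenate remaining + first: "j" + "mgpcm" = "jmgpcm"

jmgpcm


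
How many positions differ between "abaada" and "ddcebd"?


Comparing "abaada" and "ddcebd" position by position:
  Position 0: 'a' vs 'd' => DIFFER
  Position 1: 'b' vs 'd' => DIFFER
  Position 2: 'a' vs 'c' => DIFFER
  Position 3: 'a' vs 'e' => DIFFER
  Position 4: 'd' vs 'b' => DIFFER
  Position 5: 'a' vs 'd' => DIFFER
Positions that differ: 6

6


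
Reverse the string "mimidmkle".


Input: mimidmkle
Reading characters right to left:
  Position 8: 'e'
  Position 7: 'l'
  Position 6: 'k'
  Position 5: 'm'
  Position 4: 'd'
  Position 3: 'i'
  Position 2: 'm'
  Position 1: 'i'
  Position 0: 'm'
Reversed: elkmdimim

elkmdimim


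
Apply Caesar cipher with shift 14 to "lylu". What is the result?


Caesar cipher: shift "lylu" by 14
  'l' (pos 11) + 14 = pos 25 = 'z'
  'y' (pos 24) + 14 = pos 12 = 'm'
  'l' (pos 11) + 14 = pos 25 = 'z'
  'u' (pos 20) + 14 = pos 8 = 'i'
Result: zmzi

zmzi


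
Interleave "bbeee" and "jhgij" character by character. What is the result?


Interleaving "bbeee" and "jhgij":
  Position 0: 'b' from first, 'j' from second => "bj"
  Position 1: 'b' from first, 'h' from second => "bh"
  Position 2: 'e' from first, 'g' from second => "eg"
  Position 3: 'e' from first, 'i' from second => "ei"
  Position 4: 'e' from first, 'j' from second => "ej"
Result: bjbhegeiej

bjbhegeiej


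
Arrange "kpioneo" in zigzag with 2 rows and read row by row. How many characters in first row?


Zigzag "kpioneo" into 2 rows:
Placing characters:
  'k' => row 0
  'p' => row 1
  'i' => row 0
  'o' => row 1
  'n' => row 0
  'e' => row 1
  'o' => row 0
Rows:
  Row 0: "kino"
  Row 1: "poe"
First row length: 4

4


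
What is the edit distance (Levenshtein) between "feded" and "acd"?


Computing edit distance: "feded" -> "acd"
DP table:
           a    c    d
      0    1    2    3
  f   1    1    2    3
  e   2    2    2    3
  d   3    3    3    2
  e   4    4    4    3
  d   5    5    5    4
Edit distance = dp[5][3] = 4

4


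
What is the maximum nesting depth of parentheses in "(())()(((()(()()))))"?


Input: "(())()(((()(()()))))"
Tracking depth:
  Position 0 '(': depth becomes 1
  Position 1 '(': depth becomes 2
  Position 2 ')': depth becomes 1
  Position 3 ')': depth becomes 0
  Position 4 '(': depth becomes 1
  Position 5 ')': depth becomes 0
  Position 6 '(': depth becomes 1
  Position 7 '(': depth becomes 2
  Position 8 '(': depth becomes 3
  Position 9 '(': depth becomes 4
  Position 10 ')': depth becomes 3
  Position 11 '(': depth becomes 4
  Position 12 '(': depth becomes 5
  Position 13 ')': depth becomes 4
  Position 14 '(': depth becomes 5
  Position 15 ')': depth becomes 4
  Position 16 ')': depth becomes 3
  Position 17 ')': depth becomes 2
  Position 18 ')': depth becomes 1
  Position 19 ')': depth becomes 0
Maximum depth reached: 5

5


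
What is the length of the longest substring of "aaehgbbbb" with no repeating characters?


Input: "aaehgbbbb"
Sliding window (track last position of each char):
  Position 0 ('a'): window [0,0] length 1 -- new best
  Position 1 ('a'): repeat (last at 0), move window start to 1
  Position 1 ('a'): window [1,1] length 1
  Position 2 ('e'): window [1,2] length 2 -- new best
  Position 3 ('h'): window [1,3] length 3 -- new best
  Position 4 ('g'): window [1,4] length 4 -- new best
  Position 5 ('b'): window [1,5] length 5 -- new best
  Position 6 ('b'): repeat (last at 5), move window start to 6
  Position 6 ('b'): window [6,6] length 1
  Position 7 ('b'): repeat (last at 6), move window start to 7
  Position 7 ('b'): window [7,7] length 1
  Position 8 ('b'): repeat (last at 7), move window start to 8
  Position 8 ('b'): window [8,8] length 1
Longest substring with no repeats: "aehgb" with length 5

5
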